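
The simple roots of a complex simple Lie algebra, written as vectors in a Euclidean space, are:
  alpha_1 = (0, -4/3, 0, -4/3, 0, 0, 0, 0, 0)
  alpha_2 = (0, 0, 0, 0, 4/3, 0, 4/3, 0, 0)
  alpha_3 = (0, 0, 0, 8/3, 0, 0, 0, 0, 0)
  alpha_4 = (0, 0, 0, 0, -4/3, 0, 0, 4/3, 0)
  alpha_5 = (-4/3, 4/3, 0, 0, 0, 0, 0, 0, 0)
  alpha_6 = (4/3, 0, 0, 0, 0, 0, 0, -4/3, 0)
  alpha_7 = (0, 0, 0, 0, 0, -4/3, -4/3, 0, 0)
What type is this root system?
Compute the Cartan integers a_ij = 2(alpha_i, alpha_j)/(alpha_j, alpha_j); the resulting 7x7 Cartan matrix is
[[2, 0, -1, 0, -1, 0, 0], [0, 2, 0, -1, 0, 0, -1], [-2, 0, 2, 0, 0, 0, 0], [0, -1, 0, 2, 0, -1, 0], [-1, 0, 0, 0, 2, -1, 0], [0, 0, 0, -1, -1, 2, 0], [0, -1, 0, 0, 0, 0, 2]].
The roots have two lengths (squared-length ratio 2:1); the short ones are alpha_{1,2,4,5,6,7}. The associated Dynkin diagram is a chain of 7 nodes with a double edge at one end; the terminal node there is the unique long simple root (C_7), so the type is C_7 (the algebra sp(14)).

type C_7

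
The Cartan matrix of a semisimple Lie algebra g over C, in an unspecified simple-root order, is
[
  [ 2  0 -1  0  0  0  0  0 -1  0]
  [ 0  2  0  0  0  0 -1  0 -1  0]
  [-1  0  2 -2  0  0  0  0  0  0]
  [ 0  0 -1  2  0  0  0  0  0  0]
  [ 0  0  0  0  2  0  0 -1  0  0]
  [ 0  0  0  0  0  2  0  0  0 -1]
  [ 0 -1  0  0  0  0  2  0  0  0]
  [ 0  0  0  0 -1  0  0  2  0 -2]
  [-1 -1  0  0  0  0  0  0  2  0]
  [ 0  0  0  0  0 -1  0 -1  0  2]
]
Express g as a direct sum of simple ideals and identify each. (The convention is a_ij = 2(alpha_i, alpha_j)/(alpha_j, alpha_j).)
B_6 (so(13)) + F_4

The diagram associated to this matrix has two connected components: the simple roots {alpha_1, alpha_2, alpha_3, alpha_4, alpha_7, alpha_9} form a chain of 6 nodes with a double edge at one end; the terminal node there is the unique short simple root (B_6), and {alpha_5, alpha_6, alpha_8, alpha_10} form a chain of 4 nodes with a double edge between the middle two (F_4). A semisimple Lie algebra decomposes uniquely as the direct sum of simple ideals, one per connected component of its Dynkin diagram, so g ≅ B_6 ⊕ F_4 (dimension 78 + 52 = 130).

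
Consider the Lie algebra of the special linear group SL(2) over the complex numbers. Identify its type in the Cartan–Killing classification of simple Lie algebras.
A_1 (sl(2))

This is sl(2), which has dimension 2^2 - 1 = 3 and rank 2 - 1 = 1 (a Cartan subalgebra is the diagonal traceless matrices). In the classification of classical Lie algebras, the special linear algebra sl(n+1) has type A_n; here n = 1, so the Dynkin diagram is a chain of 1 nodes with single edges (A_1). Hence the type is A_1.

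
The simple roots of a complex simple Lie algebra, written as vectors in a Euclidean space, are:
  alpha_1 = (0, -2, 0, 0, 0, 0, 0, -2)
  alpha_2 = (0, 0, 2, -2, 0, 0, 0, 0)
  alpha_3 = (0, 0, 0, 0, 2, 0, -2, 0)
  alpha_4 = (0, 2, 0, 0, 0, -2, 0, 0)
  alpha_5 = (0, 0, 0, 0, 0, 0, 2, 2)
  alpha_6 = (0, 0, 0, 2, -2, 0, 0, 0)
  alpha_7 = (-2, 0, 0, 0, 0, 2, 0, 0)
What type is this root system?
type A_7

Compute the Cartan integers a_ij = 2(alpha_i, alpha_j)/(alpha_j, alpha_j); the resulting 7x7 Cartan matrix is
[[2, 0, 0, -1, -1, 0, 0], [0, 2, 0, 0, 0, -1, 0], [0, 0, 2, 0, -1, -1, 0], [-1, 0, 0, 2, 0, 0, -1], [-1, 0, -1, 0, 2, 0, 0], [0, -1, -1, 0, 0, 2, 0], [0, 0, 0, -1, 0, 0, 2]].
All simple roots have the same length, so the diagram is simply laced. The associated Dynkin diagram is a chain of 7 nodes with single edges (A_7), so the type is A_7 (the algebra sl(8)).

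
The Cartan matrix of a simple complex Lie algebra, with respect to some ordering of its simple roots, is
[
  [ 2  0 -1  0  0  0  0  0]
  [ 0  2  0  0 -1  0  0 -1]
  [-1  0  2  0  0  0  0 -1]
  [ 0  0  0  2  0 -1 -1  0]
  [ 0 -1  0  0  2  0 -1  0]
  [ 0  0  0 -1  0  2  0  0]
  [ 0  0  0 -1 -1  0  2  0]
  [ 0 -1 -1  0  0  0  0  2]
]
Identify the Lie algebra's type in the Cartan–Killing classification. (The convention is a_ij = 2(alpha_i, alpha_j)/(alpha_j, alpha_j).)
The matrix has rank 8 with 2's on the diagonal. Reading the off-diagonal entries as Dynkin edges (a single edge where a_ij = a_ji = -1; a double or triple edge where a_ij * a_ji = 2 or 3), the diagram is a chain of 8 nodes with single edges (A_8). One simple-root ordering that puts it in standard form is (alpha_6, alpha_4, alpha_7, alpha_5, alpha_2, alpha_8, alpha_3, alpha_1). So the algebra is type A_8, i.e. sl(9).

A_8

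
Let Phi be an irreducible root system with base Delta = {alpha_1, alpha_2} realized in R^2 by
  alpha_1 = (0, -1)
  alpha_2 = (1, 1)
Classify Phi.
Compute the Cartan integers a_ij = 2(alpha_i, alpha_j)/(alpha_j, alpha_j); the resulting 2x2 Cartan matrix is
[[2, -1], [-2, 2]].
The roots have two lengths (squared-length ratio 2:1); the short ones are alpha_{1}. The associated Dynkin diagram is a chain of 2 nodes with a double edge at one end; the terminal node there is the unique short simple root (B_2), so the type is B_2 (the algebra so(5)).

B_2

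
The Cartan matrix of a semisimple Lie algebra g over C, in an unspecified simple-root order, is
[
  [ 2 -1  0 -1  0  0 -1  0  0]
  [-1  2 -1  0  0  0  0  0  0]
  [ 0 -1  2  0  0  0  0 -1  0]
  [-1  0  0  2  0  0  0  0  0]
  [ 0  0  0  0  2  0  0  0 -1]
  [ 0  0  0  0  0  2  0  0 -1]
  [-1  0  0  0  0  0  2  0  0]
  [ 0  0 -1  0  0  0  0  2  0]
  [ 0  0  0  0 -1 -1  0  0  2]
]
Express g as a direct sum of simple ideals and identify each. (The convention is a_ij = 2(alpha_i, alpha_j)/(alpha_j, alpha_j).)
A_3 + D_6

The diagram associated to this matrix has two connected components: the simple roots {alpha_5, alpha_6, alpha_9} form a chain of 3 nodes with single edges (A_3), and {alpha_1, alpha_2, alpha_3, alpha_4, alpha_7, alpha_8} form a chain of 4 nodes with a fork of two nodes at one end (D_6). A semisimple Lie algebra decomposes uniquely as the direct sum of simple ideals, one per connected component of its Dynkin diagram, so g ≅ A_3 ⊕ D_6 (dimension 15 + 66 = 81).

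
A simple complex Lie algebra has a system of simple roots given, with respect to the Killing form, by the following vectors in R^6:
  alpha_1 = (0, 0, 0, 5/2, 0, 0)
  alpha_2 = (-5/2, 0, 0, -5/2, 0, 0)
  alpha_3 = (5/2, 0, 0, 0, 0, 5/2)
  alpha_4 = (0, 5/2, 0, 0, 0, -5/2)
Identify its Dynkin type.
type B_4

Compute the Cartan integers a_ij = 2(alpha_i, alpha_j)/(alpha_j, alpha_j); the resulting 4x4 Cartan matrix is
[[2, -1, 0, 0], [-2, 2, -1, 0], [0, -1, 2, -1], [0, 0, -1, 2]].
The roots have two lengths (squared-length ratio 2:1); the short ones are alpha_{1}. The associated Dynkin diagram is a chain of 4 nodes with a double edge at one end; the terminal node there is the unique short simple root (B_4), so the type is B_4 (the algebra so(9)).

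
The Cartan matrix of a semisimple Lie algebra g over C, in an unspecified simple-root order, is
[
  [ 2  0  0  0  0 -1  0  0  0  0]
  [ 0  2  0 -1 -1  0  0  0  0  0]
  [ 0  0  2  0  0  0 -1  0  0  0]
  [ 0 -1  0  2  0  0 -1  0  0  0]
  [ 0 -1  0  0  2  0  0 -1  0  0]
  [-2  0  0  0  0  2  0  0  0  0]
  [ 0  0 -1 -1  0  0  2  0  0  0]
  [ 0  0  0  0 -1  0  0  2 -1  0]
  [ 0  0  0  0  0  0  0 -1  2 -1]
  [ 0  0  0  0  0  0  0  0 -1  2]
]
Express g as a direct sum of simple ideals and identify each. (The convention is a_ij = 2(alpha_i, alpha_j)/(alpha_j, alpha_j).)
The diagram associated to this matrix has two connected components: the simple roots {alpha_2, alpha_3, alpha_4, alpha_5, alpha_7, alpha_8, alpha_9, alpha_10} form a chain of 8 nodes with single edges (A_8), and {alpha_1, alpha_6} form a chain of 2 nodes with a double edge at one end; the terminal node there is the unique short simple root (B_2). A semisimple Lie algebra decomposes uniquely as the direct sum of simple ideals, one per connected component of its Dynkin diagram, so g ≅ A_8 ⊕ B_2 (dimension 80 + 10 = 90).

A_8 ⊕ B_2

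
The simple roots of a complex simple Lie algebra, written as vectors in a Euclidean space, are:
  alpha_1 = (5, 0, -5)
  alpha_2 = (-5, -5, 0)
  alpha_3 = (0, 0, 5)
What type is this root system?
Compute the Cartan integers a_ij = 2(alpha_i, alpha_j)/(alpha_j, alpha_j); the resulting 3x3 Cartan matrix is
[[2, -1, -2], [-1, 2, 0], [-1, 0, 2]].
The roots have two lengths (squared-length ratio 2:1); the short ones are alpha_{3}. The associated Dynkin diagram is a chain of 3 nodes with a double edge at one end; the terminal node there is the unique short simple root (B_3), so the type is B_3 (the algebra so(7)).

B3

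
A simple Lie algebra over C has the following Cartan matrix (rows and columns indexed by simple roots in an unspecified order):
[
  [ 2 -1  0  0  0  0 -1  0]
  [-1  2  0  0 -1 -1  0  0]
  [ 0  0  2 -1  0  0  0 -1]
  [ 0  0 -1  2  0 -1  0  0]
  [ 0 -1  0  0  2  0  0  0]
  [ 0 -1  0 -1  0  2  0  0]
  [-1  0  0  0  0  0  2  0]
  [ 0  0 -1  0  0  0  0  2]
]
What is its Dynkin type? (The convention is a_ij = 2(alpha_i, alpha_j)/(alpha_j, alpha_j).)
E_8

The matrix has rank 8 with 2's on the diagonal. Reading the off-diagonal entries as Dynkin edges (a single edge where a_ij = a_ji = -1; a double or triple edge where a_ij * a_ji = 2 or 3), the diagram is a chain of 7 nodes with one extra node attached to the third node from one end (E_8). One simple-root ordering that puts it in standard form is (alpha_7, alpha_5, alpha_1, alpha_2, alpha_6, alpha_4, alpha_3, alpha_8). So the algebra is type E_8.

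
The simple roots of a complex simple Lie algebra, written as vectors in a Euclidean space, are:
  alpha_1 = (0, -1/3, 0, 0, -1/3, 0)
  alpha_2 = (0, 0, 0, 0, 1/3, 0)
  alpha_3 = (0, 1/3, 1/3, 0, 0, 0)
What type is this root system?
B3

Compute the Cartan integers a_ij = 2(alpha_i, alpha_j)/(alpha_j, alpha_j); the resulting 3x3 Cartan matrix is
[[2, -2, -1], [-1, 2, 0], [-1, 0, 2]].
The roots have two lengths (squared-length ratio 2:1); the short ones are alpha_{2}. The associated Dynkin diagram is a chain of 3 nodes with a double edge at one end; the terminal node there is the unique short simple root (B_3), so the type is B_3 (the algebra so(7)).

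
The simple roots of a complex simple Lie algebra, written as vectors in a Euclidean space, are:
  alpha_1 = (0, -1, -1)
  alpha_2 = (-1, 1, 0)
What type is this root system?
Compute the Cartan integers a_ij = 2(alpha_i, alpha_j)/(alpha_j, alpha_j); the resulting 2x2 Cartan matrix is
[[2, -1], [-1, 2]].
All simple roots have the same length, so the diagram is simply laced. The associated Dynkin diagram is a chain of 2 nodes with single edges (A_2), so the type is A_2 (the algebra sl(3)).

A2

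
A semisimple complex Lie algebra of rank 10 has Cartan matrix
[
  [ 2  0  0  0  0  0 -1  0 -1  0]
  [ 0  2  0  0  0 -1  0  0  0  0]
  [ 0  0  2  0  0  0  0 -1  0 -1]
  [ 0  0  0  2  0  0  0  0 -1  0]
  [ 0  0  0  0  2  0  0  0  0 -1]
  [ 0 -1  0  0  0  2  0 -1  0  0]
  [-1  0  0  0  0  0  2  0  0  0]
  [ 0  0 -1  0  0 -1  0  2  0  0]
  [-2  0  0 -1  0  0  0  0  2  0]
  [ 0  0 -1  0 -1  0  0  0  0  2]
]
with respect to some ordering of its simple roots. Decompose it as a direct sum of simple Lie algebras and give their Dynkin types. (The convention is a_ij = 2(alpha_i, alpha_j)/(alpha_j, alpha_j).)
The diagram associated to this matrix has two connected components: the simple roots {alpha_2, alpha_3, alpha_5, alpha_6, alpha_8, alpha_10} form a chain of 6 nodes with single edges (A_6), and {alpha_1, alpha_4, alpha_7, alpha_9} form a chain of 4 nodes with a double edge between the middle two (F_4). A semisimple Lie algebra decomposes uniquely as the direct sum of simple ideals, one per connected component of its Dynkin diagram, so g ≅ A_6 ⊕ F_4 (dimension 48 + 52 = 100).

A6 ⊕ F4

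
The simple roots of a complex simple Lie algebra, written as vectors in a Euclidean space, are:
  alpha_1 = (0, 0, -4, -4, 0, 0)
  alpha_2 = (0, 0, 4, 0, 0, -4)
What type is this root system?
Compute the Cartan integers a_ij = 2(alpha_i, alpha_j)/(alpha_j, alpha_j); the resulting 2x2 Cartan matrix is
[[2, -1], [-1, 2]].
All simple roots have the same length, so the diagram is simply laced. The associated Dynkin diagram is a chain of 2 nodes with single edges (A_2), so the type is A_2 (the algebra sl(3)).

A_2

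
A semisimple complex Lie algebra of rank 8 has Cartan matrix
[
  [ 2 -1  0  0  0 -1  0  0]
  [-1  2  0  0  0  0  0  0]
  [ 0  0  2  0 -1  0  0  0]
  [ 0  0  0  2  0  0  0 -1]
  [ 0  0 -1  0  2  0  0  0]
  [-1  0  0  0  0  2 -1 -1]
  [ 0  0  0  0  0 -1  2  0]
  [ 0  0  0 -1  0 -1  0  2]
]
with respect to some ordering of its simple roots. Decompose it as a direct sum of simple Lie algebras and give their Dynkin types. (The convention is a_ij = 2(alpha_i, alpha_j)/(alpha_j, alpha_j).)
The diagram associated to this matrix has two connected components: the simple roots {alpha_3, alpha_5} form a chain of 2 nodes with single edges (A_2), and {alpha_1, alpha_2, alpha_4, alpha_6, alpha_7, alpha_8} form a chain of 5 nodes with one extra node attached to the third node from one end (E_6). A semisimple Lie algebra decomposes uniquely as the direct sum of simple ideals, one per connected component of its Dynkin diagram, so g ≅ A_2 ⊕ E_6 (dimension 8 + 78 = 86).

A2 + E6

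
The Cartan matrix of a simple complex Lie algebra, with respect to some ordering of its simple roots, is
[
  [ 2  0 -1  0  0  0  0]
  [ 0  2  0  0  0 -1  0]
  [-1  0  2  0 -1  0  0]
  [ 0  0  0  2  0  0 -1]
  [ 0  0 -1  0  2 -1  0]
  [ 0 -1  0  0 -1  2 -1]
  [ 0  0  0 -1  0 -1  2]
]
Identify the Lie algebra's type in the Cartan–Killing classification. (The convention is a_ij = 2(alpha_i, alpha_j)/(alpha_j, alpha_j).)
The matrix has rank 7 with 2's on the diagonal. Reading the off-diagonal entries as Dynkin edges (a single edge where a_ij = a_ji = -1; a double or triple edge where a_ij * a_ji = 2 or 3), the diagram is a chain of 6 nodes with one extra node attached to the third node from one end (E_7). One simple-root ordering that puts it in standard form is (alpha_4, alpha_2, alpha_7, alpha_6, alpha_5, alpha_3, alpha_1). So the algebra is type E_7.

E_7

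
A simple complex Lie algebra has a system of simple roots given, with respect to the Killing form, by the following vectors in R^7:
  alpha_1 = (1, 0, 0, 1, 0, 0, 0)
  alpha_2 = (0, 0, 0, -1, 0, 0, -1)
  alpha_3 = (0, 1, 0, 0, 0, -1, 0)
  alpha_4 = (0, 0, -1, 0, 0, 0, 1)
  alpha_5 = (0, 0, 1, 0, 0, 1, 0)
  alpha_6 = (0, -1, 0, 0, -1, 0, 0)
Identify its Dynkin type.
Compute the Cartan integers a_ij = 2(alpha_i, alpha_j)/(alpha_j, alpha_j); the resulting 6x6 Cartan matrix is
[[2, -1, 0, 0, 0, 0], [-1, 2, 0, -1, 0, 0], [0, 0, 2, 0, -1, -1], [0, -1, 0, 2, -1, 0], [0, 0, -1, -1, 2, 0], [0, 0, -1, 0, 0, 2]].
All simple roots have the same length, so the diagram is simply laced. The associated Dynkin diagram is a chain of 6 nodes with single edges (A_6), so the type is A_6 (the algebra sl(7)).

type A_6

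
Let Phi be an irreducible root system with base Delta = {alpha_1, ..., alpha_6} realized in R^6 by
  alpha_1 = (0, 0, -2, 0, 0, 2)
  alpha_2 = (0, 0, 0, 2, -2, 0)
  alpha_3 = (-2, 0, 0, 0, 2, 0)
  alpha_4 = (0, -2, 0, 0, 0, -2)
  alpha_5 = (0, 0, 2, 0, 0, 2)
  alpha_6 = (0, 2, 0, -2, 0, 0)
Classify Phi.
type D_6

Compute the Cartan integers a_ij = 2(alpha_i, alpha_j)/(alpha_j, alpha_j); the resulting 6x6 Cartan matrix is
[[2, 0, 0, -1, 0, 0], [0, 2, -1, 0, 0, -1], [0, -1, 2, 0, 0, 0], [-1, 0, 0, 2, -1, -1], [0, 0, 0, -1, 2, 0], [0, -1, 0, -1, 0, 2]].
All simple roots have the same length, so the diagram is simply laced. The associated Dynkin diagram is a chain of 4 nodes with a fork of two nodes at one end (D_6), so the type is D_6 (the algebra so(12)).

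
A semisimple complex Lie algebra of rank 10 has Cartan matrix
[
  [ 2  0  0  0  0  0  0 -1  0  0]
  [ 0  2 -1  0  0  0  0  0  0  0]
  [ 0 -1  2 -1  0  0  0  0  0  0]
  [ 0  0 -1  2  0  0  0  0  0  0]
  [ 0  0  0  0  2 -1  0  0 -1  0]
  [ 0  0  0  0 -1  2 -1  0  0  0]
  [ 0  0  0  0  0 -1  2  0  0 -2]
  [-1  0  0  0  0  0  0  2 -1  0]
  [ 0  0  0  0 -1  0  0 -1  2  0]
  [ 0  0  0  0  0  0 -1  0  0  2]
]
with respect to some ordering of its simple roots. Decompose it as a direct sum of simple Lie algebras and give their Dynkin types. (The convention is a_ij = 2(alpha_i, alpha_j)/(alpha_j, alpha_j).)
A3 + B7

The diagram associated to this matrix has two connected components: the simple roots {alpha_2, alpha_3, alpha_4} form a chain of 3 nodes with single edges (A_3), and {alpha_1, alpha_5, alpha_6, alpha_7, alpha_8, alpha_9, alpha_10} form a chain of 7 nodes with a double edge at one end; the terminal node there is the unique short simple root (B_7). A semisimple Lie algebra decomposes uniquely as the direct sum of simple ideals, one per connected component of its Dynkin diagram, so g ≅ A_3 ⊕ B_7 (dimension 15 + 105 = 120).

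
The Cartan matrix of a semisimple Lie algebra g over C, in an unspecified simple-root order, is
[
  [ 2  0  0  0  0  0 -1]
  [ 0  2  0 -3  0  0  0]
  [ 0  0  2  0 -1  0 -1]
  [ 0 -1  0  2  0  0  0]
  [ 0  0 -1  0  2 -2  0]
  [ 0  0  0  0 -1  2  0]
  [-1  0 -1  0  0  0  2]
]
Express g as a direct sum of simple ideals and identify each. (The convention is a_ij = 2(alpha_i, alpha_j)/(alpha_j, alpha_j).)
type B_5 + type G_2

The diagram associated to this matrix has two connected components: the simple roots {alpha_1, alpha_3, alpha_5, alpha_6, alpha_7} form a chain of 5 nodes with a double edge at one end; the terminal node there is the unique short simple root (B_5), and {alpha_2, alpha_4} form two nodes joined by a triple edge (G_2). A semisimple Lie algebra decomposes uniquely as the direct sum of simple ideals, one per connected component of its Dynkin diagram, so g ≅ B_5 ⊕ G_2 (dimension 55 + 14 = 69).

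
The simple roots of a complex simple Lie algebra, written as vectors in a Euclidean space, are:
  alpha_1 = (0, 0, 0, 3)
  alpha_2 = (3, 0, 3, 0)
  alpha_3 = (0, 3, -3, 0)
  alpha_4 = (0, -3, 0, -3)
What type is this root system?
B4

Compute the Cartan integers a_ij = 2(alpha_i, alpha_j)/(alpha_j, alpha_j); the resulting 4x4 Cartan matrix is
[[2, 0, 0, -1], [0, 2, -1, 0], [0, -1, 2, -1], [-2, 0, -1, 2]].
The roots have two lengths (squared-length ratio 2:1); the short ones are alpha_{1}. The associated Dynkin diagram is a chain of 4 nodes with a double edge at one end; the terminal node there is the unique short simple root (B_4), so the type is B_4 (the algebra so(9)).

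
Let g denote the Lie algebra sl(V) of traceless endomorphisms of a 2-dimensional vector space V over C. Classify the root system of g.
This is sl(2), which has dimension 2^2 - 1 = 3 and rank 2 - 1 = 1 (a Cartan subalgebra is the diagonal traceless matrices). In the classification of classical Lie algebras, the special linear algebra sl(n+1) has type A_n; here n = 1, so the Dynkin diagram is a chain of 1 nodes with single edges (A_1). Hence the type is A_1.

A_1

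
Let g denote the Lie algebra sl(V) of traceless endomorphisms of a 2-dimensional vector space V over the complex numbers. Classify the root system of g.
A1

This is sl(2), which has dimension 2^2 - 1 = 3 and rank 2 - 1 = 1 (a Cartan subalgebra is the diagonal traceless matrices). In the classification of classical Lie algebras, the special linear algebra sl(n+1) has type A_n; here n = 1, so the Dynkin diagram is a chain of 1 nodes with single edges (A_1). Hence the type is A_1.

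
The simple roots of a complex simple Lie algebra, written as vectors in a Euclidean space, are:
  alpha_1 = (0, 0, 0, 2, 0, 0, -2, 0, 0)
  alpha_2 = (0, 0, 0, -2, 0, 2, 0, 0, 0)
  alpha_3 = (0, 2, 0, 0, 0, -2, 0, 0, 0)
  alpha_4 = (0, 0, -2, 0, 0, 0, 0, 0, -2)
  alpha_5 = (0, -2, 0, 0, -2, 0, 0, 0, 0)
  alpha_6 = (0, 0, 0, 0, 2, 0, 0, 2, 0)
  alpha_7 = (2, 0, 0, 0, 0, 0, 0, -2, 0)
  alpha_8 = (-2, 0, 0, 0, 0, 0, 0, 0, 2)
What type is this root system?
A_8 (sl(9))

Compute the Cartan integers a_ij = 2(alpha_i, alpha_j)/(alpha_j, alpha_j); the resulting 8x8 Cartan matrix is
[[2, -1, 0, 0, 0, 0, 0, 0], [-1, 2, -1, 0, 0, 0, 0, 0], [0, -1, 2, 0, -1, 0, 0, 0], [0, 0, 0, 2, 0, 0, 0, -1], [0, 0, -1, 0, 2, -1, 0, 0], [0, 0, 0, 0, -1, 2, -1, 0], [0, 0, 0, 0, 0, -1, 2, -1], [0, 0, 0, -1, 0, 0, -1, 2]].
All simple roots have the same length, so the diagram is simply laced. The associated Dynkin diagram is a chain of 8 nodes with single edges (A_8), so the type is A_8 (the algebra sl(9)).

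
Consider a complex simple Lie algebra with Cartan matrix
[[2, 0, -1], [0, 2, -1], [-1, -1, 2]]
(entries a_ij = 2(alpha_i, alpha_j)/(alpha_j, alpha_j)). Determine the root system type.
A_3 (sl(4))

The matrix has rank 3 with 2's on the diagonal. Reading the off-diagonal entries as Dynkin edges (a single edge where a_ij = a_ji = -1; a double or triple edge where a_ij * a_ji = 2 or 3), the diagram is a chain of 3 nodes with single edges (A_3). One simple-root ordering that puts it in standard form is (alpha_1, alpha_3, alpha_2). So the algebra is type A_3, i.e. sl(4).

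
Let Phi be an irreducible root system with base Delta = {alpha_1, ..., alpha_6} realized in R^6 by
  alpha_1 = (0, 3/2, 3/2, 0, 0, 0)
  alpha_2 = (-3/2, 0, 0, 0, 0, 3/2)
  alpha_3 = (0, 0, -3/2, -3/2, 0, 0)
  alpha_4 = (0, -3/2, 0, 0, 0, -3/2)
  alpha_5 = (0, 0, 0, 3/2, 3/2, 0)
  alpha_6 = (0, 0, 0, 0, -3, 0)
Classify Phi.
Compute the Cartan integers a_ij = 2(alpha_i, alpha_j)/(alpha_j, alpha_j); the resulting 6x6 Cartan matrix is
[[2, 0, -1, -1, 0, 0], [0, 2, 0, -1, 0, 0], [-1, 0, 2, 0, -1, 0], [-1, -1, 0, 2, 0, 0], [0, 0, -1, 0, 2, -1], [0, 0, 0, 0, -2, 2]].
The roots have two lengths (squared-length ratio 2:1); the short ones are alpha_{1,2,3,4,5}. The associated Dynkin diagram is a chain of 6 nodes with a double edge at one end; the terminal node there is the unique long simple root (C_6), so the type is C_6 (the algebra sp(12)).

C_6 (sp(12))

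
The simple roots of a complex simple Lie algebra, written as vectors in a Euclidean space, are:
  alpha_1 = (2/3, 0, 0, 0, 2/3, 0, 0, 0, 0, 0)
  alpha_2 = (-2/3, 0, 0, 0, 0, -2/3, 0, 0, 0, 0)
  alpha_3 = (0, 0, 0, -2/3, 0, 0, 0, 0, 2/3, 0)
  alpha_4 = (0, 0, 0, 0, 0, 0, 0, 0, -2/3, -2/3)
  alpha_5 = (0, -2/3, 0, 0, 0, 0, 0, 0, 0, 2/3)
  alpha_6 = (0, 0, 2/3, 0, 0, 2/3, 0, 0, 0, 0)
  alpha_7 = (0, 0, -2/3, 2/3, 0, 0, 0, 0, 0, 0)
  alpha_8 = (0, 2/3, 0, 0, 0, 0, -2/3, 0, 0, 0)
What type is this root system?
Compute the Cartan integers a_ij = 2(alpha_i, alpha_j)/(alpha_j, alpha_j); the resulting 8x8 Cartan matrix is
[[2, -1, 0, 0, 0, 0, 0, 0], [-1, 2, 0, 0, 0, -1, 0, 0], [0, 0, 2, -1, 0, 0, -1, 0], [0, 0, -1, 2, -1, 0, 0, 0], [0, 0, 0, -1, 2, 0, 0, -1], [0, -1, 0, 0, 0, 2, -1, 0], [0, 0, -1, 0, 0, -1, 2, 0], [0, 0, 0, 0, -1, 0, 0, 2]].
All simple roots have the same length, so the diagram is simply laced. The associated Dynkin diagram is a chain of 8 nodes with single edges (A_8), so the type is A_8 (the algebra sl(9)).

A_8 (sl(9))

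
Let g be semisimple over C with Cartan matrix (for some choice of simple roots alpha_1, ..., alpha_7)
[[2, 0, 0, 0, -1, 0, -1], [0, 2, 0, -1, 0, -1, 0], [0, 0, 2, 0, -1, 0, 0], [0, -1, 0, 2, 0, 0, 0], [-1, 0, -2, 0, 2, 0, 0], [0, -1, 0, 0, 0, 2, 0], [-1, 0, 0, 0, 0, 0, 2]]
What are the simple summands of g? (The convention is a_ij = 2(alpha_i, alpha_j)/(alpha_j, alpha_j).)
The diagram associated to this matrix has two connected components: the simple roots {alpha_2, alpha_4, alpha_6} form a chain of 3 nodes with single edges (A_3), and {alpha_1, alpha_3, alpha_5, alpha_7} form a chain of 4 nodes with a double edge at one end; the terminal node there is the unique short simple root (B_4). A semisimple Lie algebra decomposes uniquely as the direct sum of simple ideals, one per connected component of its Dynkin diagram, so g ≅ A_3 ⊕ B_4 (dimension 15 + 36 = 51).

A3 ⊕ B4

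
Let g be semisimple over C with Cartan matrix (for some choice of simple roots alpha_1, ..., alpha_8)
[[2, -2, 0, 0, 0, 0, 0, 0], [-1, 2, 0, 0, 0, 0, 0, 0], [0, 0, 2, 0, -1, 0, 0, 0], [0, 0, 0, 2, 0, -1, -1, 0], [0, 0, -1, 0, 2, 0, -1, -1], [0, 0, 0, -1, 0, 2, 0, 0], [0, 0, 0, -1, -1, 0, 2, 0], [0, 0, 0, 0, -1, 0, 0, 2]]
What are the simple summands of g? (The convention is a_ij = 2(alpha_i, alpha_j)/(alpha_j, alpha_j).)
B_2 (so(5)) ⊕ D_6 (so(12))

The diagram associated to this matrix has two connected components: the simple roots {alpha_1, alpha_2} form a chain of 2 nodes with a double edge at one end; the terminal node there is the unique short simple root (B_2), and {alpha_3, alpha_4, alpha_5, alpha_6, alpha_7, alpha_8} form a chain of 4 nodes with a fork of two nodes at one end (D_6). A semisimple Lie algebra decomposes uniquely as the direct sum of simple ideals, one per connected component of its Dynkin diagram, so g ≅ B_2 ⊕ D_6 (dimension 10 + 66 = 76).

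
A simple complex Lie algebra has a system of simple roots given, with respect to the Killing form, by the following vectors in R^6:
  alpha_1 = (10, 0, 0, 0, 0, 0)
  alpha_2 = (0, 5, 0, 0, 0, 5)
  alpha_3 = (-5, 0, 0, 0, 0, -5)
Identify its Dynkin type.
Compute the Cartan integers a_ij = 2(alpha_i, alpha_j)/(alpha_j, alpha_j); the resulting 3x3 Cartan matrix is
[[2, 0, -2], [0, 2, -1], [-1, -1, 2]].
The roots have two lengths (squared-length ratio 2:1); the short ones are alpha_{2,3}. The associated Dynkin diagram is a chain of 3 nodes with a double edge at one end; the terminal node there is the unique long simple root (C_3), so the type is C_3 (the algebra sp(6)).

C3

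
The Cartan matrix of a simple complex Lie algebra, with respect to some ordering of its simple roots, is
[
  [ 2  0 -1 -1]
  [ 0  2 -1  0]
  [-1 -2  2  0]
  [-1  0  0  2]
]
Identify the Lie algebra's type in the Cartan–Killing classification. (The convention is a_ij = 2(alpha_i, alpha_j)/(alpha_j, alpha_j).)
B_4 (so(9))

The matrix has rank 4 with 2's on the diagonal. Reading the off-diagonal entries as Dynkin edges (a single edge where a_ij = a_ji = -1; a double or triple edge where a_ij * a_ji = 2 or 3), the diagram is a chain of 4 nodes with a double edge at one end; the terminal node there is the unique short simple root (B_4). One simple-root ordering that puts it in standard form is (alpha_4, alpha_1, alpha_3, alpha_2). So the algebra is type B_4, i.e. so(9).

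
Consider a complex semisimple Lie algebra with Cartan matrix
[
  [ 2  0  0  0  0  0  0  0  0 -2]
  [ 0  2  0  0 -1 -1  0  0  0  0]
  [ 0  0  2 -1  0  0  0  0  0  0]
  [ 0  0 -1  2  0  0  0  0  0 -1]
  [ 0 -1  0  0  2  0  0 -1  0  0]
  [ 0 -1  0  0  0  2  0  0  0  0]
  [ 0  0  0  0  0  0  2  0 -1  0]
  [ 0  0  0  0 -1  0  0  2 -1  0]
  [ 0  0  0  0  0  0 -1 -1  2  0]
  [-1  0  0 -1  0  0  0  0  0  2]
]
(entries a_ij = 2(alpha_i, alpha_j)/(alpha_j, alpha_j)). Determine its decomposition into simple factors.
A6 ⊕ C4

The diagram associated to this matrix has two connected components: the simple roots {alpha_2, alpha_5, alpha_6, alpha_7, alpha_8, alpha_9} form a chain of 6 nodes with single edges (A_6), and {alpha_1, alpha_3, alpha_4, alpha_10} form a chain of 4 nodes with a double edge at one end; the terminal node there is the unique long simple root (C_4). A semisimple Lie algebra decomposes uniquely as the direct sum of simple ideals, one per connected component of its Dynkin diagram, so g ≅ A_6 ⊕ C_4 (dimension 48 + 36 = 84).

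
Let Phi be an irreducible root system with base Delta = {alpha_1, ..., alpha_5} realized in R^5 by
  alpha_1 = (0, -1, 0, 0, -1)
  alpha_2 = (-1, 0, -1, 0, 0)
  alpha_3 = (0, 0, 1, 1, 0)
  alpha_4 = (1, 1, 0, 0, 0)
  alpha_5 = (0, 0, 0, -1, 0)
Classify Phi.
Compute the Cartan integers a_ij = 2(alpha_i, alpha_j)/(alpha_j, alpha_j); the resulting 5x5 Cartan matrix is
[[2, 0, 0, -1, 0], [0, 2, -1, -1, 0], [0, -1, 2, 0, -2], [-1, -1, 0, 2, 0], [0, 0, -1, 0, 2]].
The roots have two lengths (squared-length ratio 2:1); the short ones are alpha_{5}. The associated Dynkin diagram is a chain of 5 nodes with a double edge at one end; the terminal node there is the unique short simple root (B_5), so the type is B_5 (the algebra so(11)).

B_5 (so(11))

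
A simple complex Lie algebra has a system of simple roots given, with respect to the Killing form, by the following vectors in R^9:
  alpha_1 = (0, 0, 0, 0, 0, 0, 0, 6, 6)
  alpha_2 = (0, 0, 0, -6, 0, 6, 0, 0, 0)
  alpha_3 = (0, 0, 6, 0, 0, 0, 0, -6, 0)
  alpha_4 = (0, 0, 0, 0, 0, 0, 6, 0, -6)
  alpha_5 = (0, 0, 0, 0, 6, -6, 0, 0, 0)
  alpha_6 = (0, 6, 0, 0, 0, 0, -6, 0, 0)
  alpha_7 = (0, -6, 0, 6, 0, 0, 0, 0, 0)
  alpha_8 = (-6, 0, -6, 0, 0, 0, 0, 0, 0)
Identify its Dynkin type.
Compute the Cartan integers a_ij = 2(alpha_i, alpha_j)/(alpha_j, alpha_j); the resulting 8x8 Cartan matrix is
[[2, 0, -1, -1, 0, 0, 0, 0], [0, 2, 0, 0, -1, 0, -1, 0], [-1, 0, 2, 0, 0, 0, 0, -1], [-1, 0, 0, 2, 0, -1, 0, 0], [0, -1, 0, 0, 2, 0, 0, 0], [0, 0, 0, -1, 0, 2, -1, 0], [0, -1, 0, 0, 0, -1, 2, 0], [0, 0, -1, 0, 0, 0, 0, 2]].
All simple roots have the same length, so the diagram is simply laced. The associated Dynkin diagram is a chain of 8 nodes with single edges (A_8), so the type is A_8 (the algebra sl(9)).

A_8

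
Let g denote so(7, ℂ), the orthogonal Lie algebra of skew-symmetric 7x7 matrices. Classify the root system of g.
type B_3

This is so(7) with 7 odd, which has dimension 7(7-1)/2 = 21 and rank (7-1)/2 = 3. In the classification of classical Lie algebras, the orthogonal algebra so(2n+1) in an odd number of variables has type B_n; here n = 3, so the Dynkin diagram is a chain of 3 nodes with a double edge at one end; the terminal node there is the unique short simple root (B_3). Hence the type is B_3.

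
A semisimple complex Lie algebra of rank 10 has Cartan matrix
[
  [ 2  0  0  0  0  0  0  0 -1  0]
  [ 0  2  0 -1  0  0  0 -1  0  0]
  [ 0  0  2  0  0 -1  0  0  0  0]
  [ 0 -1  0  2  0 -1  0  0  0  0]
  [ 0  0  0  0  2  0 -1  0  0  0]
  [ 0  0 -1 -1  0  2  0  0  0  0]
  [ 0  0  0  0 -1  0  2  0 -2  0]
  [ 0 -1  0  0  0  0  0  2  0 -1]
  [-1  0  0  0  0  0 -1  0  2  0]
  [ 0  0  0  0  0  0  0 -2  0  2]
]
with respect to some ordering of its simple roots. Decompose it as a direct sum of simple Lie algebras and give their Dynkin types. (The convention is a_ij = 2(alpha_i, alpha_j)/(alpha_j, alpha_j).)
C_6 + F_4

The diagram associated to this matrix has two connected components: the simple roots {alpha_2, alpha_3, alpha_4, alpha_6, alpha_8, alpha_10} form a chain of 6 nodes with a double edge at one end; the terminal node there is the unique long simple root (C_6), and {alpha_1, alpha_5, alpha_7, alpha_9} form a chain of 4 nodes with a double edge between the middle two (F_4). A semisimple Lie algebra decomposes uniquely as the direct sum of simple ideals, one per connected component of its Dynkin diagram, so g ≅ C_6 ⊕ F_4 (dimension 78 + 52 = 130).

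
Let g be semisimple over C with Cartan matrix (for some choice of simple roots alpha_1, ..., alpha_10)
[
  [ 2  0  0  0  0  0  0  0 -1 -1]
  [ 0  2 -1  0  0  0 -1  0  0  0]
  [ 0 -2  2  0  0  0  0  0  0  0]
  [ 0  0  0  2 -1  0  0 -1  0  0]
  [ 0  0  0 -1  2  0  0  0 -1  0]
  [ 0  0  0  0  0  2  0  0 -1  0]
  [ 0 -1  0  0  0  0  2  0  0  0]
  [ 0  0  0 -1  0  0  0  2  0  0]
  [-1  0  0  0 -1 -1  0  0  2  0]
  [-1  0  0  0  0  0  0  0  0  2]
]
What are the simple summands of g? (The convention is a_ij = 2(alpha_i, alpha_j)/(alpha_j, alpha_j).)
The diagram associated to this matrix has two connected components: the simple roots {alpha_2, alpha_3, alpha_7} form a chain of 3 nodes with a double edge at one end; the terminal node there is the unique long simple root (C_3), and {alpha_1, alpha_4, alpha_5, alpha_6, alpha_8, alpha_9, alpha_10} form a chain of 6 nodes with one extra node attached to the third node from one end (E_7). A semisimple Lie algebra decomposes uniquely as the direct sum of simple ideals, one per connected component of its Dynkin diagram, so g ≅ C_3 ⊕ E_7 (dimension 21 + 133 = 154).

C_3 + E_7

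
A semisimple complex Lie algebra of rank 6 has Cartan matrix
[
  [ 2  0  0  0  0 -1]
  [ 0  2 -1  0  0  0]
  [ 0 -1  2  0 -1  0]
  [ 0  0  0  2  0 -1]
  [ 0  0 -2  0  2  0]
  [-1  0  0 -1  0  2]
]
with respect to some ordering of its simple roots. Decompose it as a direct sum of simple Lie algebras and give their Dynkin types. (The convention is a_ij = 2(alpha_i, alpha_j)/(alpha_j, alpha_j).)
A_3 (sl(4)) ⊕ C_3 (sp(6))

The diagram associated to this matrix has two connected components: the simple roots {alpha_1, alpha_4, alpha_6} form a chain of 3 nodes with single edges (A_3), and {alpha_2, alpha_3, alpha_5} form a chain of 3 nodes with a double edge at one end; the terminal node there is the unique long simple root (C_3). A semisimple Lie algebra decomposes uniquely as the direct sum of simple ideals, one per connected component of its Dynkin diagram, so g ≅ A_3 ⊕ C_3 (dimension 15 + 21 = 36).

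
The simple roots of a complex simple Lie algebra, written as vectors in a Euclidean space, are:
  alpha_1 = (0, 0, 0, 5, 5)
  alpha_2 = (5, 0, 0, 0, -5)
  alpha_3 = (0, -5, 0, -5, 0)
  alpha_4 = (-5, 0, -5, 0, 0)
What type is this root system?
Compute the Cartan integers a_ij = 2(alpha_i, alpha_j)/(alpha_j, alpha_j); the resulting 4x4 Cartan matrix is
[[2, -1, -1, 0], [-1, 2, 0, -1], [-1, 0, 2, 0], [0, -1, 0, 2]].
All simple roots have the same length, so the diagram is simply laced. The associated Dynkin diagram is a chain of 4 nodes with single edges (A_4), so the type is A_4 (the algebra sl(5)).

A_4 (sl(5))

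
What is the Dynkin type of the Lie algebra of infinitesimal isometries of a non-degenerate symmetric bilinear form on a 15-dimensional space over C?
type B_7

This is so(15) with 15 odd, which has dimension 15(15-1)/2 = 105 and rank (15-1)/2 = 7. In the classification of classical Lie algebras, the orthogonal algebra so(2n+1) in an odd number of variables has type B_n; here n = 7, so the Dynkin diagram is a chain of 7 nodes with a double edge at one end; the terminal node there is the unique short simple root (B_7). Hence the type is B_7.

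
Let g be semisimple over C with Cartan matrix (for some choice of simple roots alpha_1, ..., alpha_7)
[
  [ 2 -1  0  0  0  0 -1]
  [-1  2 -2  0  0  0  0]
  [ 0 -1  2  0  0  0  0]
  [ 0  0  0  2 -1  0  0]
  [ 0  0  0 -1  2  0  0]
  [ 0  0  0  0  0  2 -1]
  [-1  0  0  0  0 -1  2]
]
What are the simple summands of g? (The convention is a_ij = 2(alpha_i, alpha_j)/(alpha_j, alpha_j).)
A_2 (sl(3)) + B_5 (so(11))

The diagram associated to this matrix has two connected components: the simple roots {alpha_4, alpha_5} form a chain of 2 nodes with single edges (A_2), and {alpha_1, alpha_2, alpha_3, alpha_6, alpha_7} form a chain of 5 nodes with a double edge at one end; the terminal node there is the unique short simple root (B_5). A semisimple Lie algebra decomposes uniquely as the direct sum of simple ideals, one per connected component of its Dynkin diagram, so g ≅ A_2 ⊕ B_5 (dimension 8 + 55 = 63).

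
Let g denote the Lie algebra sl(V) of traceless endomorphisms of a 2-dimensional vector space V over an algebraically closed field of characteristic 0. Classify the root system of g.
A1

This is sl(2), which has dimension 2^2 - 1 = 3 and rank 2 - 1 = 1 (a Cartan subalgebra is the diagonal traceless matrices). In the classification of classical Lie algebras, the special linear algebra sl(n+1) has type A_n; here n = 1, so the Dynkin diagram is a chain of 1 nodes with single edges (A_1). Hence the type is A_1.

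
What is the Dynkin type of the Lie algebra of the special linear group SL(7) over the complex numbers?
A_6

This is sl(7), which has dimension 7^2 - 1 = 48 and rank 7 - 1 = 6 (a Cartan subalgebra is the diagonal traceless matrices). In the classification of classical Lie algebras, the special linear algebra sl(n+1) has type A_n; here n = 6, so the Dynkin diagram is a chain of 6 nodes with single edges (A_6). Hence the type is A_6.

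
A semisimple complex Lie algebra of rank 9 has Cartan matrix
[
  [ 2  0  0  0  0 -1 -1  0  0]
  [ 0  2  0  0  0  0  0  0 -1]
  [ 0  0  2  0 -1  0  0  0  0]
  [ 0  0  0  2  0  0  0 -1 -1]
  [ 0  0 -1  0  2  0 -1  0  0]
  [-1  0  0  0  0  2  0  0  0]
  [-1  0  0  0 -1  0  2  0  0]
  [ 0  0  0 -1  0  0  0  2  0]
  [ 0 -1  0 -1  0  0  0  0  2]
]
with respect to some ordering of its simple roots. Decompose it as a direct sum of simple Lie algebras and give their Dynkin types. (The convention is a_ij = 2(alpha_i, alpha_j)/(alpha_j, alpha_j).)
A4 + A5

The diagram associated to this matrix has two connected components: the simple roots {alpha_2, alpha_4, alpha_8, alpha_9} form a chain of 4 nodes with single edges (A_4), and {alpha_1, alpha_3, alpha_5, alpha_6, alpha_7} form a chain of 5 nodes with single edges (A_5). A semisimple Lie algebra decomposes uniquely as the direct sum of simple ideals, one per connected component of its Dynkin diagram, so g ≅ A_4 ⊕ A_5 (dimension 24 + 35 = 59).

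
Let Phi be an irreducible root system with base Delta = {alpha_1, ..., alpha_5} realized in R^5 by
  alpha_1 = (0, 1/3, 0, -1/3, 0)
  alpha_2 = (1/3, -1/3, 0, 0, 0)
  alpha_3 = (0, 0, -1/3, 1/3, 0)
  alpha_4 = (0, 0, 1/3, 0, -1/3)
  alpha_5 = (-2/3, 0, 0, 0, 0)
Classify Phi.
Compute the Cartan integers a_ij = 2(alpha_i, alpha_j)/(alpha_j, alpha_j); the resulting 5x5 Cartan matrix is
[[2, -1, -1, 0, 0], [-1, 2, 0, 0, -1], [-1, 0, 2, -1, 0], [0, 0, -1, 2, 0], [0, -2, 0, 0, 2]].
The roots have two lengths (squared-length ratio 2:1); the short ones are alpha_{1,2,3,4}. The associated Dynkin diagram is a chain of 5 nodes with a double edge at one end; the terminal node there is the unique long simple root (C_5), so the type is C_5 (the algebra sp(10)).

C_5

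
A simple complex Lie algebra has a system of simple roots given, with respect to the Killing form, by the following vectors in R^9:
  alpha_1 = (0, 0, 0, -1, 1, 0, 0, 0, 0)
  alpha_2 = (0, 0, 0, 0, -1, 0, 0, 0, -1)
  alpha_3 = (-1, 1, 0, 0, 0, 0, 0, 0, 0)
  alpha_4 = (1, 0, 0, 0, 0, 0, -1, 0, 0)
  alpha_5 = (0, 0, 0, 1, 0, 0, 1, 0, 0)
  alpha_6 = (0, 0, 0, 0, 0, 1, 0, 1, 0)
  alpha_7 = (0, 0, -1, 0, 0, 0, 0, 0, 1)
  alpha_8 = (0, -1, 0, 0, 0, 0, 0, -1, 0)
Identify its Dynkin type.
Compute the Cartan integers a_ij = 2(alpha_i, alpha_j)/(alpha_j, alpha_j); the resulting 8x8 Cartan matrix is
[[2, -1, 0, 0, -1, 0, 0, 0], [-1, 2, 0, 0, 0, 0, -1, 0], [0, 0, 2, -1, 0, 0, 0, -1], [0, 0, -1, 2, -1, 0, 0, 0], [-1, 0, 0, -1, 2, 0, 0, 0], [0, 0, 0, 0, 0, 2, 0, -1], [0, -1, 0, 0, 0, 0, 2, 0], [0, 0, -1, 0, 0, -1, 0, 2]].
All simple roots have the same length, so the diagram is simply laced. The associated Dynkin diagram is a chain of 8 nodes with single edges (A_8), so the type is A_8 (the algebra sl(9)).

type A_8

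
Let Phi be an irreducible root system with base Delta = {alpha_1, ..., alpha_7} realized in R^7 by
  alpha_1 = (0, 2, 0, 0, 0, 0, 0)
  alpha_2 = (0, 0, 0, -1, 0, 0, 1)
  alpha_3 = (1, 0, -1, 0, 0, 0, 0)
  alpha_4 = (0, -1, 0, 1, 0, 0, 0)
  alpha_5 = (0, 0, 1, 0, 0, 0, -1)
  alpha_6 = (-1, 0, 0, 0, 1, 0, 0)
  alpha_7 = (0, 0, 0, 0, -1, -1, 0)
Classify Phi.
Compute the Cartan integers a_ij = 2(alpha_i, alpha_j)/(alpha_j, alpha_j); the resulting 7x7 Cartan matrix is
[[2, 0, 0, -2, 0, 0, 0], [0, 2, 0, -1, -1, 0, 0], [0, 0, 2, 0, -1, -1, 0], [-1, -1, 0, 2, 0, 0, 0], [0, -1, -1, 0, 2, 0, 0], [0, 0, -1, 0, 0, 2, -1], [0, 0, 0, 0, 0, -1, 2]].
The roots have two lengths (squared-length ratio 2:1); the short ones are alpha_{2,3,4,5,6,7}. The associated Dynkin diagram is a chain of 7 nodes with a double edge at one end; the terminal node there is the unique long simple root (C_7), so the type is C_7 (the algebra sp(14)).

C_7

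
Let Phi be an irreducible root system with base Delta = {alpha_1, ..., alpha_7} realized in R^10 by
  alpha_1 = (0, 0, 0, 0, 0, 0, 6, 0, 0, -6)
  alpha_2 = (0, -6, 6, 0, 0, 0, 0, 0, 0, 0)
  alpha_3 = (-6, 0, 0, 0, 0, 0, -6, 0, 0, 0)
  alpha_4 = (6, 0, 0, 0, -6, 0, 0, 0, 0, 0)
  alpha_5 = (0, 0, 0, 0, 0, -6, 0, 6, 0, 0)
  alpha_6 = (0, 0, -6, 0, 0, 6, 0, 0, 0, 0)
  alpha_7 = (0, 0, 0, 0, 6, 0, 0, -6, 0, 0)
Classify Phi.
A7

Compute the Cartan integers a_ij = 2(alpha_i, alpha_j)/(alpha_j, alpha_j); the resulting 7x7 Cartan matrix is
[[2, 0, -1, 0, 0, 0, 0], [0, 2, 0, 0, 0, -1, 0], [-1, 0, 2, -1, 0, 0, 0], [0, 0, -1, 2, 0, 0, -1], [0, 0, 0, 0, 2, -1, -1], [0, -1, 0, 0, -1, 2, 0], [0, 0, 0, -1, -1, 0, 2]].
All simple roots have the same length, so the diagram is simply laced. The associated Dynkin diagram is a chain of 7 nodes with single edges (A_7), so the type is A_7 (the algebra sl(8)).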